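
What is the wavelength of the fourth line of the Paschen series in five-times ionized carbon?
27.907495 nm

The lines of a series are numbered from the longest wavelength (smallest ΔE) outward; the fourth line is the transition from n = n_f + 4 to n_f.
The Paschen series has all transitions ending at n_f = 3.

For C⁵⁺ (Z = 6), the fourth line (δ-line) is the jump from n = 7 to n = 3:
E_7 = -13.6057 × 6² / 7² = -9.99602449 eV
E_3 = -13.6057 × 6² / 3² = -54.42280000 eV
ΔE = E_7 - E_3 = 44.42677551 eV

λ = hc/E = 1239.84 eV·nm / 44.42677551 eV
λ = 27.907495 nm

This is the δ-line of the Paschen series in C⁵⁺.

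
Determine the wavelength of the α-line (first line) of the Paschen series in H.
1874.6026 nm

The longest wavelength corresponds to the smallest energy transition in the series.
The Paschen series has all transitions ending at n_f = 3.

For H, the first line (α-line) is the jump from n = 4 to n = 3:
E_4 = -13.6057 / 4² = -0.8503562500 eV
E_3 = -13.6057 / 3² = -1.5117444444 eV
ΔE = E_4 - E_3 = 0.6613881944 eV

λ = hc/E = 1239.84 eV·nm / 0.6613881944 eV
λ = 1874.6026 nm

This is the α-line of the Paschen series in H.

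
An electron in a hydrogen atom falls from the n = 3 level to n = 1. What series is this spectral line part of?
Lyman series

The spectral series in hydrogen are named based on the final (lower) energy level:
- Lyman series: n_final = 1 (ultraviolet)
- Balmer series: n_final = 2 (visible/near-UV)
- Paschen series: n_final = 3 (infrared)
- Brackett series: n_final = 4 (infrared)
- Pfund series: n_final = 5 (far infrared)

Since this transition ends at n = 1, it belongs to the Lyman series.

For reference, this 3 → 1 line has photon energy
ΔE = 13.6057 eV × (1/1² - 1/3²) = 12.0939556 eV,
corresponding to wavelength λ = hc/ΔE = 1239.84 eV·nm / 12.0939556 eV = 102.5173 nm in the ultraviolet region.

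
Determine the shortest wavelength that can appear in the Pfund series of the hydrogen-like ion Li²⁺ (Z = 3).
253.13 nm

The series limit corresponds to the transition from n = ∞ to n = 5.
This is the highest energy (shortest wavelength) transition in the Pfund series.

E_∞ = 0 eV
E_5 = -13.6057 × 3² / 5² = -4.898052 eV

Energy at series limit:
ΔE = E_∞ - E_5 = 0 - (-4.898052) = 4.898052 eV
λ = hc/E = 1239.84 eV·nm / 4.898052 eV = 253.13 nm

This energy equals the ionization energy from the n = 5 state of Li²⁺.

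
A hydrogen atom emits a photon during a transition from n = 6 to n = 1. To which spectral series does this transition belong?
Lyman series

The spectral series in hydrogen are named based on the final (lower) energy level:
- Lyman series: n_final = 1 (ultraviolet)
- Balmer series: n_final = 2 (visible/near-UV)
- Paschen series: n_final = 3 (infrared)
- Brackett series: n_final = 4 (infrared)
- Pfund series: n_final = 5 (far infrared)

Since this transition ends at n = 1, it belongs to the Lyman series.

For reference, this 6 → 1 line has photon energy
ΔE = 13.6057 eV × (1/1² - 1/6²) = 13.2277639 eV,
corresponding to wavelength λ = hc/ΔE = 1239.84 eV·nm / 13.2277639 eV = 93.73013 nm in the ultraviolet region.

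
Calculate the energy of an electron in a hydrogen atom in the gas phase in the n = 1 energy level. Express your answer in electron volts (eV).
-13.60570 eV

The energy levels of a hydrogen-like atom are given by:
E_n = -13.6057 eV / n²

For n = 1:
E_1 = -13.6057 eV / 1²
E_1 = -13.6057 eV / 1
E_1 = -13.60570 eV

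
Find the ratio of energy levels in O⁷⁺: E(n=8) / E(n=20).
6.25

Using E_n = -13.6057 Z² / n² eV with Z = 8:

E_8 = -13.6057 × 8² / 8² = -870.7648 / 64 = -13.60570000 eV
E_20 = -13.6057 × 8² / 20² = -870.7648 / 400 = -2.17691200 eV

The ratio is:
E_8/E_20 = (-13.60570000) / (-2.17691200)
E_8/E_20 = (-870.7648/64) / (-870.7648/400)
E_8/E_20 = 400/64
E_8/E_20 = 6.25
(Note: the Z² factors cancel in the ratio.)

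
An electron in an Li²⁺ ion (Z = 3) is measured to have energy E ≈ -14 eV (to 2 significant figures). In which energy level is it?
n = 3

The exact energy levels follow E_n = -13.6057 Z² / n² eV with Z = 3.

The measured value (-14 eV) is reported to only 2 significant figures, so we must test candidate n values and see which one matches to that precision.

Candidate energies:
  n = 1:  E = -13.6057 × 3² / 1² = -122.45130 eV
  n = 2:  E = -13.6057 × 3² / 2² = -30.61283 eV
  n = 3:  E = -13.6057 × 3² / 3² = -13.60570 eV  ← matches
  n = 4:  E = -13.6057 × 3² / 4² = -7.65321 eV
  n = 5:  E = -13.6057 × 3² / 5² = -4.89805 eV

Checking against the measurement of -14 eV (2 sig figs), only n = 3 agrees:
E_3 = -13.60570 eV, which rounds to -14 eV ✓

Therefore n = 3.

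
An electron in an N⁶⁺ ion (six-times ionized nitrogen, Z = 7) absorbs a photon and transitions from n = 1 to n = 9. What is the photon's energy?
658.44869 eV

The energy levels of a hydrogen-like atom are E_n = -13.6057 Z² eV / n².

Energy at n = 1: E_1 = -13.6057 × 7² / 1² = -666.67930000 eV
Energy at n = 9: E_9 = -13.6057 × 7² / 9² = -8.23060864 eV

The excitation energy is the difference:
ΔE = E_9 - E_1
ΔE = -8.23060864 - (-666.67930000)
ΔE = 658.44869 eV

Since this is positive, energy must be absorbed (photon absorption).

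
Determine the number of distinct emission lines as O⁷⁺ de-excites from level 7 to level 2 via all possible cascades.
15

The electron can occupy levels n = 2, 3, ..., 7 during de-excitation — that is m = 7 - 2 + 1 = 6 distinct levels.

The number of distinct spectral lines equals the number of ways to choose 2 of these m levels (each pair gives one possible emission transition):

Number of lines = m(m-1)/2 = 6×5/2 = 15

These correspond to all possible transitions between the 6 levels:
7 → 6, 7 → 5, 7 → 4, 7 → 3, 7 → 2, 6 → 5, 6 → 4, 6 → 3...

Each transition produces a photon with a unique energy (and thus wavelength). This count does not depend on Z.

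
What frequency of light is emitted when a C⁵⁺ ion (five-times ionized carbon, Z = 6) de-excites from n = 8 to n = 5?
2.887e+15 Hz

First, find the transition energy:
E_8 = -13.6057 × 6² / 8² = -7.65321 eV
E_5 = -13.6057 × 6² / 5² = -19.59221 eV
|ΔE| = |E_5 - E_8| = 11.93900 eV

Convert to Joules: E = 11.93900 eV × (1.602177 × 10⁻¹⁹ J/eV) = 1.91284e-18 J

Using E = hf:
f = E/h = 1.91284e-18 J / (6.62607 × 10⁻³⁴ J·s)
f = 2.887e+15 Hz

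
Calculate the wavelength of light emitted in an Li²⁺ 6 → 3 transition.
121.502018 nm

First, find the transition energy using E_n = -13.6057 Z² / n² eV:
E_6 = -13.6057 × 3² / 6² = -3.401425000 eV
E_3 = -13.6057 × 3² / 3² = -13.605700000 eV

Photon energy: |ΔE| = |E_3 - E_6| = 10.204275000 eV

Convert to wavelength using E = hc/λ with hc = 1239.84 eV·nm:
λ = hc/E = 1239.84 eV·nm / 10.204275000 eV
λ = 121.502018 nm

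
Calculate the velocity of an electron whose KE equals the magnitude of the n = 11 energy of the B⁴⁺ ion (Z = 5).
9.94e+05 m/s (or 0.332% of c)

The binding energy at n = 11 for B⁴⁺ is:
E_11 = -13.6057 × 5²/11² = -2.81110 eV
|E_11| = 2.81110 eV

Convert to Joules:
KE = 2.81110 eV × (1.602177 × 10⁻¹⁹ J/eV) = 4.5039e-19 J

Using KE = ½mv²:
v = √(2·KE/m_e)
v = √(2 × 4.5039e-19 J / 9.10938 × 10⁻³¹ kg)
v = 9.94e+05 m/s

This is approximately 0.332% the speed of light.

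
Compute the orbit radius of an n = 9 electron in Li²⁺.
1.4288 nm (or 14.2878 Å)

The Bohr radius formula is:
r_n = n² a₀ / Z

where a₀ = 0.0529177 nm is the Bohr radius.

For Li²⁺ (Z = 3) at n = 9:
r_9 = 9² × 0.0529177 nm / 3
r_9 = 81 × 0.0529177 nm / 3
r_9 = 4.28633 nm / 3
r_9 = 1.4288 nm

The electron orbits at approximately 1.4288 nm from the nucleus.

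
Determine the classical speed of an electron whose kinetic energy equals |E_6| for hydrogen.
3.64615e+05 m/s (or 0.12162% of c)

The binding energy at n = 6 for hydrogen is:
E_6 = -13.6057/6² = -0.377936111 eV
|E_6| = 0.377936111 eV

Convert to Joules:
KE = 0.377936111 eV × (1.602177 × 10⁻¹⁹ J/eV) = 6.0552054e-20 J

Using KE = ½mv²:
v = √(2·KE/m_e)
v = √(2 × 6.0552054e-20 J / 9.10938 × 10⁻³¹ kg)
v = 3.64615e+05 m/s

This is approximately 0.12162% the speed of light.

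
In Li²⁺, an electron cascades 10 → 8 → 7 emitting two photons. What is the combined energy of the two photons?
1.2745 eV

The energy levels of Li²⁺ are E_n = -13.6057 × 3² / n² eV.

First transition (10 → 8):
ΔE₁ = |E_8 - E_10|
ΔE₁ = |-1.9133015625 - (-1.2245130000)| = 0.6887886 eV

Second transition (8 → 7):
ΔE₂ = |E_7 - E_8|
ΔE₂ = |-2.4990061224 - (-1.9133015625)| = 0.5857046 eV

Total energy released:
E_total = ΔE₁ + ΔE₂ = 0.6887886 + 0.5857046 = 1.2745 eV

Note: This equals the direct transition 10 → 7: 1.2745 eV ✓
Energy is conserved regardless of the path taken.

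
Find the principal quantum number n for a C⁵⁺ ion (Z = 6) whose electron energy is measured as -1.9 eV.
n = 16

The exact energy levels follow E_n = -13.6057 Z² / n² eV with Z = 6.

The measured value (-1.9 eV) is reported to only 2 significant figures, so we must test candidate n values and see which one matches to that precision.

Candidate energies:
  n = 14:  E = -13.6057 × 6² / 14² = -2.49901 eV
  n = 15:  E = -13.6057 × 6² / 15² = -2.17691 eV
  n = 16:  E = -13.6057 × 6² / 16² = -1.91330 eV  ← matches
  n = 17:  E = -13.6057 × 6² / 17² = -1.69483 eV
  n = 18:  E = -13.6057 × 6² / 18² = -1.51174 eV

Checking against the measurement of -1.9 eV (2 sig figs), only n = 16 agrees:
E_16 = -1.91330 eV, which rounds to -1.9 eV ✓

Therefore n = 16.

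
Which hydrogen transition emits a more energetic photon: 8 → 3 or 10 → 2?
10 → 2

Calculate the energy for each transition:

Transition 8 → 3:
ΔE₁ = |E_3 - E_8| = |-13.6057/3² - (-13.6057/8²)|
ΔE₁ = |-1.511744444444 - (-0.212589062500)| = 1.299155382 eV

Transition 10 → 2:
ΔE₂ = |E_2 - E_10| = |-13.6057/2² - (-13.6057/10²)|
ΔE₂ = |-3.401425000000 - (-0.136057000000)| = 3.265368000 eV

Since 3.265368000 eV > 1.299155382 eV, the transition 10 → 2 emits the more energetic photon.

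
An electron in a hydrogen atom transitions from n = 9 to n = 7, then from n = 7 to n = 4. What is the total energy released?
0.682 eV

The energy levels of hydrogen are E_n = -13.6057 / n² eV.

First transition (9 → 7):
ΔE₁ = |E_7 - E_9|
ΔE₁ = |-0.277667347 - (-0.167971605)| = 0.109696 eV

Second transition (7 → 4):
ΔE₂ = |E_4 - E_7|
ΔE₂ = |-0.850356250 - (-0.277667347)| = 0.572689 eV

Total energy released:
E_total = ΔE₁ + ΔE₂ = 0.109696 + 0.572689 = 0.682 eV

Note: This equals the direct transition 9 → 4: 0.682 eV ✓
Energy is conserved regardless of the path taken.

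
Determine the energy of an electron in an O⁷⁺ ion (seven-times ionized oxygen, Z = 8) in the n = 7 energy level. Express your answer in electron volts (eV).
-17.771 eV

The energy levels of a hydrogen-like atom are given by:
E_n = -13.6057 Z² / n² eV  (with Z = 8 for O⁷⁺)

For n = 7:
E_7 = -13.6057 × 8² / 7²
E_7 = -13.6057 × 64 / 49
E_7 = -17.771 eV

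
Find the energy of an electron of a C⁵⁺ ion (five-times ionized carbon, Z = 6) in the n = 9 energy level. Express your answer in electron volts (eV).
-6.0470 eV

The energy levels of a hydrogen-like atom are given by:
E_n = -13.6057 Z² / n² eV  (with Z = 6 for C⁵⁺)

For n = 9:
E_9 = -13.6057 × 6² / 9²
E_9 = -13.6057 × 36 / 81
E_9 = -6.0470 eV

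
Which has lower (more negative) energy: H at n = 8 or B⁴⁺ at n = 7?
B⁴⁺ at n = 7 (E = -6.94168 eV)

Using E_n = -13.6057 Z² / n² eV:

H (Z = 1) at n = 8:
E = -13.6057 × 1² / 8² = -13.6057 × 1 / 64 = -0.21258906 eV

B⁴⁺ (Z = 5) at n = 7:
E = -13.6057 × 5² / 7² = -13.6057 × 25 / 49 = -6.94168367 eV

Since -6.94168367 eV < -0.21258906 eV,
B⁴⁺ at n = 7 is more tightly bound (requires more energy to ionize).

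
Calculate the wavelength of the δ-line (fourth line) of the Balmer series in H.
410.069 nm

The lines of a series are numbered from the longest wavelength (smallest ΔE) outward; the fourth line is the transition from n = n_f + 4 to n_f.
The Balmer series has all transitions ending at n_f = 2.

For H, the fourth line (δ-line) is the jump from n = 6 to n = 2:
E_6 = -13.6057 / 6² = -0.3779361 eV
E_2 = -13.6057 / 2² = -3.4014250 eV
ΔE = E_6 - E_2 = 3.0234889 eV

λ = hc/E = 1239.84 eV·nm / 3.0234889 eV
λ = 410.069 nm

This is the δ-line of the Balmer series in H.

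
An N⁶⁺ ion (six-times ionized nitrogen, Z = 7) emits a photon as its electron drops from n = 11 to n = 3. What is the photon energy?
68.566 eV

The energy levels are E_n = -13.6057 Z² eV / n².

Energy at n = 11: E_11 = -13.6057 × 7² / 11² = -5.509746 eV
Energy at n = 3: E_3 = -13.6057 × 7² / 3² = -74.075478 eV

For emission (electron falling to lower state), the photon energy is:
E_photon = E_11 - E_3 = |-5.509746 - (-74.075478)|
E_photon = 68.566 eV

This energy is carried away by the emitted photon.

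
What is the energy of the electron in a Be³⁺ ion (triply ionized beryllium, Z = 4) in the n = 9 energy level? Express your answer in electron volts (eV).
-2.68755 eV

The energy levels of a hydrogen-like atom are given by:
E_n = -13.6057 Z² / n² eV  (with Z = 4 for Be³⁺)

For n = 9:
E_9 = -13.6057 × 4² / 9²
E_9 = -13.6057 × 16 / 81
E_9 = -2.68755 eV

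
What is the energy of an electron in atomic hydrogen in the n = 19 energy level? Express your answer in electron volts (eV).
-0.038 eV

The energy levels of a hydrogen-like atom are given by:
E_n = -13.6057 eV / n²

For n = 19:
E_19 = -13.6057 eV / 19²
E_19 = -13.6057 eV / 361
E_19 = -0.038 eV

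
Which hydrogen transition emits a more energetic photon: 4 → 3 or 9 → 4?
9 → 4

Calculate the energy for each transition:

Transition 4 → 3:
ΔE₁ = |E_3 - E_4| = |-13.6057/3² - (-13.6057/4²)|
ΔE₁ = |-1.511744444 - (-0.850356250)| = 0.661388 eV

Transition 9 → 4:
ΔE₂ = |E_4 - E_9| = |-13.6057/4² - (-13.6057/9²)|
ΔE₂ = |-0.850356250 - (-0.167971605)| = 0.682385 eV

Since 0.682385 eV > 0.661388 eV, the transition 9 → 4 emits the more energetic photon.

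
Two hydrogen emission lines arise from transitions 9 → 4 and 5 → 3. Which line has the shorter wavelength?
5 → 3

Calculate the energy for each transition:

Transition 9 → 4:
ΔE₁ = |E_4 - E_9| = |-13.6057/4² - (-13.6057/9²)|
ΔE₁ = |-0.85035625 - (-0.16797160)| = 0.68238 eV

Transition 5 → 3:
ΔE₂ = |E_3 - E_5| = |-13.6057/3² - (-13.6057/5²)|
ΔE₂ = |-1.51174444 - (-0.54422800)| = 0.96752 eV

Since 0.96752 eV > 0.68238 eV, the transition 5 → 3 emits the more energetic photon.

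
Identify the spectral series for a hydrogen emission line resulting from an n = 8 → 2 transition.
Balmer series

The spectral series in hydrogen are named based on the final (lower) energy level:
- Lyman series: n_final = 1 (ultraviolet)
- Balmer series: n_final = 2 (visible/near-UV)
- Paschen series: n_final = 3 (infrared)
- Brackett series: n_final = 4 (infrared)
- Pfund series: n_final = 5 (far infrared)

Since this transition ends at n = 2, it belongs to the Balmer series.

For reference, this 8 → 2 line has photon energy
ΔE = 13.6057 eV × (1/2² - 1/8²) = 3.188835938 eV,
corresponding to wavelength λ = hc/ΔE = 1239.84 eV·nm / 3.188835938 eV = 388.80646 nm in the visible/near-UV region.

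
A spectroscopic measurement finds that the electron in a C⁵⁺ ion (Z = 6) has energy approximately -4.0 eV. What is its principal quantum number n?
n = 11

The exact energy levels follow E_n = -13.6057 Z² / n² eV with Z = 6.

The measured value (-4.0 eV) is reported to only 2 significant figures, so we must test candidate n values and see which one matches to that precision.

Candidate energies:
  n = 9:  E = -13.6057 × 6² / 9² = -6.04698 eV
  n = 10:  E = -13.6057 × 6² / 10² = -4.89805 eV
  n = 11:  E = -13.6057 × 6² / 11² = -4.04798 eV  ← matches
  n = 12:  E = -13.6057 × 6² / 12² = -3.40143 eV
  n = 13:  E = -13.6057 × 6² / 13² = -2.89826 eV

Checking against the measurement of -4.0 eV (2 sig figs), only n = 11 agrees:
E_11 = -4.04798 eV, which rounds to -4.0 eV ✓

Therefore n = 11.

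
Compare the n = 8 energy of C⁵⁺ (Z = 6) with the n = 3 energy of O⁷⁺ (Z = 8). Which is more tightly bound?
O⁷⁺ at n = 3 (E = -96.751644 eV)

Using E_n = -13.6057 Z² / n² eV:

C⁵⁺ (Z = 6) at n = 8:
E = -13.6057 × 6² / 8² = -13.6057 × 36 / 64 = -7.653206250 eV

O⁷⁺ (Z = 8) at n = 3:
E = -13.6057 × 8² / 3² = -13.6057 × 64 / 9 = -96.751644444 eV

Since -96.751644444 eV < -7.653206250 eV,
O⁷⁺ at n = 3 is more tightly bound (requires more energy to ionize).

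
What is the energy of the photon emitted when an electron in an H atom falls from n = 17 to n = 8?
0.17 eV

The energy levels are E_n = -13.6057 eV / n².

Energy at n = 17: E_17 = -13.6057 / 17² = -0.04708 eV
Energy at n = 8: E_8 = -13.6057 / 8² = -0.21259 eV

For emission (electron falling to lower state), the photon energy is:
E_photon = E_17 - E_8 = |-0.04708 - (-0.21259)|
E_photon = 0.17 eV

This energy is carried away by the emitted photon.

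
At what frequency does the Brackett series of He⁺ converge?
8.22461e+14 Hz

The series limit corresponds to the transition from n = ∞ to n = 4.
This is the highest energy (shortest wavelength) transition in the Brackett series.

E_∞ = 0 eV
E_4 = -13.6057 × 2² / 4² = -3.40142500 eV

Energy at series limit:
ΔE = E_∞ - E_4 = 0 - (-3.40142500) = 3.40142500 eV
E = 3.40142500 eV × (1.602177 × 10⁻¹⁹ J/eV) = 5.4496849e-19 J
f = E/h = 5.4496849e-19 J / (6.62607 × 10⁻³⁴ J·s) = 8.22461e+14 Hz

This energy equals the ionization energy from the n = 4 state of He⁺.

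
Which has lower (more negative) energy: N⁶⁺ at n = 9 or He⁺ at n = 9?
N⁶⁺ at n = 9 (E = -8.23 eV)

Using E_n = -13.6057 Z² / n² eV:

N⁶⁺ (Z = 7) at n = 9:
E = -13.6057 × 7² / 9² = -13.6057 × 49 / 81 = -8.23061 eV

He⁺ (Z = 2) at n = 9:
E = -13.6057 × 2² / 9² = -13.6057 × 4 / 81 = -0.67189 eV

Since -8.23061 eV < -0.67189 eV,
N⁶⁺ at n = 9 is more tightly bound (requires more energy to ionize).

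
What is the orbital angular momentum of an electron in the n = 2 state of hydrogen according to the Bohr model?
2.11e-34 J·s (or 2ℏ)

In the Bohr model, angular momentum is quantized:
L = nℏ

where ℏ = h/(2π) = 1.0546e-34 J·s

For n = 2:
L = 2 × 1.0546e-34 J·s
L = 2.11e-34 J·s

This can also be written as L = 2ℏ.
The angular momentum is an integer multiple of the reduced Planck constant.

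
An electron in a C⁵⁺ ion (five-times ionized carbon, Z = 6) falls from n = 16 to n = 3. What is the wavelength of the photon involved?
23.61173 nm

First, find the transition energy using E_n = -13.6057 Z² / n² eV:
E_16 = -13.6057 × 6² / 16² = -1.9133016 eV
E_3 = -13.6057 × 6² / 3² = -54.4228000 eV

Photon energy: |ΔE| = |E_3 - E_16| = 52.5094984 eV

Convert to wavelength using E = hc/λ with hc = 1239.84 eV·nm:
λ = hc/E = 1239.84 eV·nm / 52.5094984 eV
λ = 23.61173 nm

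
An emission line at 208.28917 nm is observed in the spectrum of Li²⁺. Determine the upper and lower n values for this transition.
n = 4 → n = 3

First, find the photon energy from the wavelength (hc = 1239.84 eV·nm):
E = hc/λ = 1239.84 eV·nm / 208.28917 nm = 5.9524938 eV

The energy levels of Li²⁺ satisfy E_n = -13.6057 × 3² / n² eV, so an emission n_i → n_f releases
ΔE = 13.6057 × 3² × (1/n_f² − 1/n_i²) eV.

Setting ΔE equal to the photon energy:
1/n_f² − 1/n_i² = 5.9524938 / (13.6057 × 3²) = 0.048611112

Since 1/n_i² must be positive, we need 1/n_f² > 0.048611112, i.e. n_f ≤ 4. For each allowed n_f, solve n_i = (1/n_f² − 0.048611112)^(−1/2) and check whether it is a whole number:
  n_f = 1: 1/n_i² = 1.000000000 − 0.048611112 = 0.951388888 → n_i = 1.025  (not an integer) ✗
  n_f = 2: 1/n_i² = 0.250000000 − 0.048611112 = 0.201388888 → n_i = 2.228  (not an integer) ✗
  n_f = 3: 1/n_i² = 0.111111111 − 0.048611112 = 0.062499999 → n_i = 4.000  → integer, n_i = 4 ✓
  n_f = 4: 1/n_i² = 0.062500000 − 0.048611112 = 0.013888888 → n_i = 8.485  (not an integer) ✗

Only n_f = 3 gives an integer upper level, n_i = 4.

The transition is from n = 4 to n = 3 (emission).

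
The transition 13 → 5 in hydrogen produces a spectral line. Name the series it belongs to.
Pfund series

The spectral series in hydrogen are named based on the final (lower) energy level:
- Lyman series: n_final = 1 (ultraviolet)
- Balmer series: n_final = 2 (visible/near-UV)
- Paschen series: n_final = 3 (infrared)
- Brackett series: n_final = 4 (infrared)
- Pfund series: n_final = 5 (far infrared)

Since this transition ends at n = 5, it belongs to the Pfund series.

For reference, this 13 → 5 line has photon energy
ΔE = 13.6057 eV × (1/5² - 1/13²) = 0.46372089941 eV,
corresponding to wavelength λ = hc/ΔE = 1239.84 eV·nm / 0.46372089941 eV = 2673.67721 nm in the far infrared region.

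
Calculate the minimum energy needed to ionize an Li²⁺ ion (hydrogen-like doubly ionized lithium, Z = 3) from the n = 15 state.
0.5442 eV

The ionization energy is the energy needed to remove the electron completely (n → ∞).

For a hydrogen-like ion with Z = 3, E_n = -13.6057 Z² / n² eV.

At n = 15: E_15 = -13.6057 × 3² / 15² = -0.5442280 eV
At n = ∞: E_∞ = 0 eV

Ionization energy = E_∞ - E_15 = 0 - (-0.5442280) = 0.5442280 eV
Ionization energy ≈ 0.5442 eV

This is also called the binding energy of the electron in state n = 15.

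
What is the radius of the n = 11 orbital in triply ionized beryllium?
1.600761 nm (or 16.007611 Å)

The Bohr radius formula is:
r_n = n² a₀ / Z

where a₀ = 0.052917721 nm is the Bohr radius.

For Be³⁺ (Z = 4) at n = 11:
r_11 = 11² × 0.052917721 nm / 4
r_11 = 121 × 0.052917721 nm / 4
r_11 = 6.4030442 nm / 4
r_11 = 1.600761 nm

The electron orbits at approximately 1.600761 nm from the nucleus.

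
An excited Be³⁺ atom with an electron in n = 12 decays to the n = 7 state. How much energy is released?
2.930933 eV

The energy levels are E_n = -13.6057 Z² eV / n².

Energy at n = 12: E_12 = -13.6057 × 4² / 12² = -1.511744444 eV
Energy at n = 7: E_7 = -13.6057 × 4² / 7² = -4.442677551 eV

For emission (electron falling to lower state), the photon energy is:
E_photon = E_12 - E_7 = |-1.511744444 - (-4.442677551)|
E_photon = 2.930933 eV

This energy is carried away by the emitted photon.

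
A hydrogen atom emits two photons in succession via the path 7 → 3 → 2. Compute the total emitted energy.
3.1238 eV

The energy levels of hydrogen are E_n = -13.6057 / n² eV.

First transition (7 → 3):
ΔE₁ = |E_3 - E_7|
ΔE₁ = |-1.5117444444 - (-0.2776673469)| = 1.2340771 eV

Second transition (3 → 2):
ΔE₂ = |E_2 - E_3|
ΔE₂ = |-3.4014250000 - (-1.5117444444)| = 1.8896806 eV

Total energy released:
E_total = ΔE₁ + ΔE₂ = 1.2340771 + 1.8896806 = 3.1238 eV

Note: This equals the direct transition 7 → 2: 3.1238 eV ✓
Energy is conserved regardless of the path taken.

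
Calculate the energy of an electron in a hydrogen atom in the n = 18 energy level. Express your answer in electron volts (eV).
-0.04199 eV

The energy levels of a hydrogen-like atom are given by:
E_n = -13.6057 eV / n²

For n = 18:
E_18 = -13.6057 eV / 18²
E_18 = -13.6057 eV / 324
E_18 = -0.04199 eV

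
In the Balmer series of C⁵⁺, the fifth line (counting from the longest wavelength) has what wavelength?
11.0252 nm

The lines of a series are numbered from the longest wavelength (smallest ΔE) outward; the fifth line is the transition from n = n_f + 5 to n_f.
The Balmer series has all transitions ending at n_f = 2.

For C⁵⁺ (Z = 6), the fifth line (ε-line) is the jump from n = 7 to n = 2:
E_7 = -13.6057 × 6² / 7² = -9.996024 eV
E_2 = -13.6057 × 6² / 2² = -122.451300 eV
ΔE = E_7 - E_2 = 112.455276 eV

λ = hc/E = 1239.84 eV·nm / 112.455276 eV
λ = 11.0252 nm

This is the ε-line of the Balmer series in C⁵⁺.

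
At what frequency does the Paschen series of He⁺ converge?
1.4622e+15 Hz

The series limit corresponds to the transition from n = ∞ to n = 3.
This is the highest energy (shortest wavelength) transition in the Paschen series.

E_∞ = 0 eV
E_3 = -13.6057 × 2² / 3² = -6.0469778 eV

Energy at series limit:
ΔE = E_∞ - E_3 = 0 - (-6.0469778) = 6.0469778 eV
E = 6.0469778 eV × (1.602177 × 10⁻¹⁹ J/eV) = 9.688329e-19 J
f = E/h = 9.688329e-19 J / (6.62607 × 10⁻³⁴ J·s) = 1.4622e+15 Hz

This energy equals the ionization energy from the n = 3 state of He⁺.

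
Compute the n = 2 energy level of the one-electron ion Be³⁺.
-54.4228 eV

For hydrogen-like ions, the energy levels scale with Z²:
E_n = -13.6057 Z² / n² eV

For Be³⁺ (Z = 4) at n = 2:
E_2 = -13.6057 × 4² / 2²
E_2 = -13.6057 × 16 / 4
E_2 = -217.6912 / 4
E_2 = -54.4228 eV

The energy is 16 times more negative than hydrogen at the same n due to the stronger nuclear charge.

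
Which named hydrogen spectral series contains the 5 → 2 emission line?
Balmer series

The spectral series in hydrogen are named based on the final (lower) energy level:
- Lyman series: n_final = 1 (ultraviolet)
- Balmer series: n_final = 2 (visible/near-UV)
- Paschen series: n_final = 3 (infrared)
- Brackett series: n_final = 4 (infrared)
- Pfund series: n_final = 5 (far infrared)

Since this transition ends at n = 2, it belongs to the Balmer series.

For reference, this 5 → 2 line has photon energy
ΔE = 13.6057 eV × (1/2² - 1/5²) = 2.8571970 eV,
corresponding to wavelength λ = hc/ΔE = 1239.84 eV·nm / 2.8571970 eV = 433.936 nm in the visible/near-UV region.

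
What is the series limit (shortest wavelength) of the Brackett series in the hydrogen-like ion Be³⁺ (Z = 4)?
91.127 nm

The series limit corresponds to the transition from n = ∞ to n = 4.
This is the highest energy (shortest wavelength) transition in the Brackett series.

E_∞ = 0 eV
E_4 = -13.6057 × 4² / 4² = -13.60570 eV

Energy at series limit:
ΔE = E_∞ - E_4 = 0 - (-13.60570) = 13.60570 eV
λ = hc/E = 1239.84 eV·nm / 13.60570 eV = 91.127 nm

This energy equals the ionization energy from the n = 4 state of Be³⁺.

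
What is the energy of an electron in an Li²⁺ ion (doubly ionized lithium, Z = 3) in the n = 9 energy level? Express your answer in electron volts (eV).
-1.5117 eV

The energy levels of a hydrogen-like atom are given by:
E_n = -13.6057 Z² / n² eV  (with Z = 3 for Li²⁺)

For n = 9:
E_9 = -13.6057 × 3² / 9²
E_9 = -13.6057 × 9 / 81
E_9 = -1.5117 eV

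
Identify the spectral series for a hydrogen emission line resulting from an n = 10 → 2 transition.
Balmer series

The spectral series in hydrogen are named based on the final (lower) energy level:
- Lyman series: n_final = 1 (ultraviolet)
- Balmer series: n_final = 2 (visible/near-UV)
- Paschen series: n_final = 3 (infrared)
- Brackett series: n_final = 4 (infrared)
- Pfund series: n_final = 5 (far infrared)

Since this transition ends at n = 2, it belongs to the Balmer series.

For reference, this 10 → 2 line has photon energy
ΔE = 13.6057 eV × (1/2² - 1/10²) = 3.26536800 eV,
corresponding to wavelength λ = hc/ΔE = 1239.84 eV·nm / 3.26536800 eV = 379.6938 nm in the visible/near-UV region.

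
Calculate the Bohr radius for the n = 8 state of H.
3.3867 nm (or 33.8673 Å)

The Bohr radius formula is:
r_n = n² a₀ / Z

where a₀ = 0.0529177 nm is the Bohr radius.

For H (Z = 1) at n = 8:
r_8 = 8² × 0.0529177 nm / 1
r_8 = 64 × 0.0529177 nm / 1
r_8 = 3.38673 nm / 1
r_8 = 3.3867 nm

The electron orbits at approximately 3.3867 nm from the nucleus.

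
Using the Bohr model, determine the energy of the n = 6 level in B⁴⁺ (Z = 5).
-9.45 eV

For hydrogen-like ions, the energy levels scale with Z²:
E_n = -13.6057 Z² / n² eV

For B⁴⁺ (Z = 5) at n = 6:
E_6 = -13.6057 × 5² / 6²
E_6 = -13.6057 × 25 / 36
E_6 = -340.1425 / 36
E_6 = -9.45 eV

The energy is 25 times more negative than hydrogen at the same n due to the stronger nuclear charge.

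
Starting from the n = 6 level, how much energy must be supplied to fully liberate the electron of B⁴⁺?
9.448 eV

The ionization energy is the energy needed to remove the electron completely (n → ∞).

For a hydrogen-like ion with Z = 5, E_n = -13.6057 Z² / n² eV.

At n = 6: E_6 = -13.6057 × 5² / 6² = -9.448403 eV
At n = ∞: E_∞ = 0 eV

Ionization energy = E_∞ - E_6 = 0 - (-9.448403) = 9.448403 eV
Ionization energy ≈ 9.448 eV

This is also called the binding energy of the electron in state n = 6.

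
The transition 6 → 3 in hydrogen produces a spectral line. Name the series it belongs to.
Paschen series

The spectral series in hydrogen are named based on the final (lower) energy level:
- Lyman series: n_final = 1 (ultraviolet)
- Balmer series: n_final = 2 (visible/near-UV)
- Paschen series: n_final = 3 (infrared)
- Brackett series: n_final = 4 (infrared)
- Pfund series: n_final = 5 (far infrared)

Since this transition ends at n = 3, it belongs to the Paschen series.

For reference, this 6 → 3 line has photon energy
ΔE = 13.6057 eV × (1/3² - 1/6²) = 1.13380833 eV,
corresponding to wavelength λ = hc/ΔE = 1239.84 eV·nm / 1.13380833 eV = 1093.518 nm in the infrared region.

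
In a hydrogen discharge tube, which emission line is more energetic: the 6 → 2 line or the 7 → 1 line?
7 → 1

Calculate the energy for each transition:

Transition 6 → 2:
ΔE₁ = |E_2 - E_6| = |-13.6057/2² - (-13.6057/6²)|
ΔE₁ = |-3.401425000000 - (-0.377936111111)| = 3.023488889 eV

Transition 7 → 1:
ΔE₂ = |E_1 - E_7| = |-13.6057/1² - (-13.6057/7²)|
ΔE₂ = |-13.605700000000 - (-0.277667346939)| = 13.328032653 eV

Since 13.328032653 eV > 3.023488889 eV, the transition 7 → 1 emits the more energetic photon.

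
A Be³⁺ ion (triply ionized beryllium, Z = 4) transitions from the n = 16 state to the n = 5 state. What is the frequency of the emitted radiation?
1.900e+15 Hz

First, find the transition energy:
E_16 = -13.6057 × 4² / 16² = -0.850356 eV
E_5 = -13.6057 × 4² / 5² = -8.707648 eV
|ΔE| = |E_5 - E_16| = 7.857292 eV

Convert to Joules: E = 7.857292 eV × (1.602177 × 10⁻¹⁹ J/eV) = 1.25888e-18 J

Using E = hf:
f = E/h = 1.25888e-18 J / (6.62607 × 10⁻³⁴ J·s)
f = 1.900e+15 Hz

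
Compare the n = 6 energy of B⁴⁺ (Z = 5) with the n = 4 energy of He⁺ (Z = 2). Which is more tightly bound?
B⁴⁺ at n = 6 (E = -9.448403 eV)

Using E_n = -13.6057 Z² / n² eV:

B⁴⁺ (Z = 5) at n = 6:
E = -13.6057 × 5² / 6² = -13.6057 × 25 / 36 = -9.448402778 eV

He⁺ (Z = 2) at n = 4:
E = -13.6057 × 2² / 4² = -13.6057 × 4 / 16 = -3.401425000 eV

Since -9.448402778 eV < -3.401425000 eV,
B⁴⁺ at n = 6 is more tightly bound (requires more energy to ionize).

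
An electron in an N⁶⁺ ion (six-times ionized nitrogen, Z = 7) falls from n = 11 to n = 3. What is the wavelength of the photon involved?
18.08 nm

First, find the transition energy using E_n = -13.6057 Z² / n² eV:
E_11 = -13.6057 × 7² / 11² = -5.5097 eV
E_3 = -13.6057 × 7² / 3² = -74.0755 eV

Photon energy: |ΔE| = |E_3 - E_11| = 68.5658 eV

Convert to wavelength using E = hc/λ with hc = 1239.84 eV·nm:
λ = hc/E = 1239.84 eV·nm / 68.5658 eV
λ = 18.08 nm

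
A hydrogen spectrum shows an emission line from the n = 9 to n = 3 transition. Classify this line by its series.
Paschen series

The spectral series in hydrogen are named based on the final (lower) energy level:
- Lyman series: n_final = 1 (ultraviolet)
- Balmer series: n_final = 2 (visible/near-UV)
- Paschen series: n_final = 3 (infrared)
- Brackett series: n_final = 4 (infrared)
- Pfund series: n_final = 5 (far infrared)

Since this transition ends at n = 3, it belongs to the Paschen series.

For reference, this 9 → 3 line has photon energy
ΔE = 13.6057 eV × (1/3² - 1/9²) = 1.34377284 eV,
corresponding to wavelength λ = hc/ΔE = 1239.84 eV·nm / 1.34377284 eV = 922.6559 nm in the infrared region.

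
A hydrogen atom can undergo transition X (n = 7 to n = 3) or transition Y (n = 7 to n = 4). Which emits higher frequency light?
7 → 3

Calculate the energy for each transition:

Transition 7 → 3:
ΔE₁ = |E_3 - E_7| = |-13.6057/3² - (-13.6057/7²)|
ΔE₁ = |-1.5117444444 - (-0.2776673469)| = 1.2340771 eV

Transition 7 → 4:
ΔE₂ = |E_4 - E_7| = |-13.6057/4² - (-13.6057/7²)|
ΔE₂ = |-0.8503562500 - (-0.2776673469)| = 0.5726889 eV

Since 1.2340771 eV > 0.5726889 eV, the transition 7 → 3 emits the more energetic photon.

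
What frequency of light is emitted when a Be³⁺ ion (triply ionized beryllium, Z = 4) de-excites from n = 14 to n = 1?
5.24e+16 Hz

First, find the transition energy:
E_14 = -13.6057 × 4² / 14² = -1.11067 eV
E_1 = -13.6057 × 4² / 1² = -217.69120 eV
|ΔE| = |E_1 - E_14| = 216.58053 eV

Convert to Joules: E = 216.58053 eV × (1.602177 × 10⁻¹⁹ J/eV) = 3.4700e-17 J

Using E = hf:
f = E/h = 3.4700e-17 J / (6.62607 × 10⁻³⁴ J·s)
f = 5.24e+16 Hz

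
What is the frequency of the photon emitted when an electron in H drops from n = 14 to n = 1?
3.27e+15 Hz

First, find the transition energy:
E_14 = -13.6057 / 14² = -0.06942 eV
E_1 = -13.6057 / 1² = -13.60570 eV
|ΔE| = |E_1 - E_14| = 13.53628 eV

Convert to Joules: E = 13.53628 eV × (1.602177 × 10⁻¹⁹ J/eV) = 2.1688e-18 J

Using E = hf:
f = E/h = 2.1688e-18 J / (6.62607 × 10⁻³⁴ J·s)
f = 3.27e+15 Hz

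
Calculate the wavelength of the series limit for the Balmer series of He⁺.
91.127 nm

The series limit corresponds to the transition from n = ∞ to n = 2.
This is the highest energy (shortest wavelength) transition in the Balmer series.

E_∞ = 0 eV
E_2 = -13.6057 × 2² / 2² = -13.60570 eV

Energy at series limit:
ΔE = E_∞ - E_2 = 0 - (-13.60570) = 13.60570 eV
λ = hc/E = 1239.84 eV·nm / 13.60570 eV = 91.127 nm

This energy equals the ionization energy from the n = 2 state of He⁺.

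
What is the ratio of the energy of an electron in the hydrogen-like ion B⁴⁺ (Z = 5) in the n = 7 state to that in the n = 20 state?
8.16

Using E_n = -13.6057 Z² / n² eV with Z = 5:

E_7 = -13.6057 × 5² / 7² = -340.1425 / 49 = -6.94168367 eV
E_20 = -13.6057 × 5² / 20² = -340.1425 / 400 = -0.85035625 eV

The ratio is:
E_7/E_20 = (-6.94168367) / (-0.85035625)
E_7/E_20 = (-340.1425/49) / (-340.1425/400)
E_7/E_20 = 400/49
E_7/E_20 = 8.16
(Note: the Z² factors cancel in the ratio.)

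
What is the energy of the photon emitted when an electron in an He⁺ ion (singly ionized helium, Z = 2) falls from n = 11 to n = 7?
0.660894 eV

The energy levels are E_n = -13.6057 Z² eV / n².

Energy at n = 11: E_11 = -13.6057 × 2² / 11² = -0.449775207 eV
Energy at n = 7: E_7 = -13.6057 × 2² / 7² = -1.110669388 eV

For emission (electron falling to lower state), the photon energy is:
E_photon = E_11 - E_7 = |-0.449775207 - (-1.110669388)|
E_photon = 0.660894 eV

This energy is carried away by the emitted photon.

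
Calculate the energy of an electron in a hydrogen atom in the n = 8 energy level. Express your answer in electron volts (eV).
-0.21 eV

The energy levels of a hydrogen-like atom are given by:
E_n = -13.6057 eV / n²

For n = 8:
E_8 = -13.6057 eV / 8²
E_8 = -13.6057 eV / 64
E_8 = -0.21 eV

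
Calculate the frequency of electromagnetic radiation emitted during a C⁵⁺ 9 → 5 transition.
3.28e+15 Hz

First, find the transition energy:
E_9 = -13.6057 × 6² / 9² = -6.04697778 eV
E_5 = -13.6057 × 6² / 5² = -19.59220800 eV
|ΔE| = |E_5 - E_9| = 13.54523022 eV

Convert to Joules: E = 13.54523022 eV × (1.602177 × 10⁻¹⁹ J/eV) = 2.1702e-18 J

Using E = hf:
f = E/h = 2.1702e-18 J / (6.62607 × 10⁻³⁴ J·s)
f = 3.28e+15 Hz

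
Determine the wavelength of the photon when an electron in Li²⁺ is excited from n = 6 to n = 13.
463.1693 nm

First, find the transition energy using E_n = -13.6057 Z² / n² eV:
E_6 = -13.6057 × 3² / 6² = -3.40142500 eV
E_13 = -13.6057 × 3² / 13² = -0.72456391 eV

Photon energy: |ΔE| = |E_13 - E_6| = 2.67686109 eV

Convert to wavelength using E = hc/λ with hc = 1239.84 eV·nm:
λ = hc/E = 1239.84 eV·nm / 2.67686109 eV
λ = 463.1693 nm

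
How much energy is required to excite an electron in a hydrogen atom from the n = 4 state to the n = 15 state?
0.789886 eV

The energy levels of a hydrogen-like atom are E_n = -13.6057 eV / n².

Energy at n = 4: E_4 = -13.6057 / 4² = -0.850356250 eV
Energy at n = 15: E_15 = -13.6057 / 15² = -0.060469778 eV

The excitation energy is the difference:
ΔE = E_15 - E_4
ΔE = -0.060469778 - (-0.850356250)
ΔE = 0.789886 eV

Since this is positive, energy must be absorbed (photon absorption).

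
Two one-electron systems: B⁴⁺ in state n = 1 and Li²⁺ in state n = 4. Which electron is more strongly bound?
B⁴⁺ at n = 1 (E = -340.142500 eV)

Using E_n = -13.6057 Z² / n² eV:

B⁴⁺ (Z = 5) at n = 1:
E = -13.6057 × 5² / 1² = -13.6057 × 25 / 1 = -340.142500000 eV

Li²⁺ (Z = 3) at n = 4:
E = -13.6057 × 3² / 4² = -13.6057 × 9 / 16 = -7.653206250 eV

Since -340.142500000 eV < -7.653206250 eV,
B⁴⁺ at n = 1 is more tightly bound (requires more energy to ionize).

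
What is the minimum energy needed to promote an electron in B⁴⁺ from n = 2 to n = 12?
82.67 eV

The energy levels of a hydrogen-like atom are E_n = -13.6057 Z² eV / n².

Energy at n = 2: E_2 = -13.6057 × 5² / 2² = -85.03563 eV
Energy at n = 12: E_12 = -13.6057 × 5² / 12² = -2.36210 eV

The excitation energy is the difference:
ΔE = E_12 - E_2
ΔE = -2.36210 - (-85.03563)
ΔE = 82.67 eV

Since this is positive, energy must be absorbed (photon absorption).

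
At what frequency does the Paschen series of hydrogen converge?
3.655e+14 Hz

The series limit corresponds to the transition from n = ∞ to n = 3.
This is the highest energy (shortest wavelength) transition in the Paschen series.

E_∞ = 0 eV
E_3 = -13.6057 / 3² = -1.5117444 eV

Energy at series limit:
ΔE = E_∞ - E_3 = 0 - (-1.5117444) = 1.5117444 eV
E = 1.5117444 eV × (1.602177 × 10⁻¹⁹ J/eV) = 2.42208e-19 J
f = E/h = 2.42208e-19 J / (6.62607 × 10⁻³⁴ J·s) = 3.655e+14 Hz

This energy equals the ionization energy from the n = 3 state of hydrogen.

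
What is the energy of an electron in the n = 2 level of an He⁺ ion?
-13.605700 eV

For hydrogen-like ions, the energy levels scale with Z²:
E_n = -13.6057 Z² / n² eV

For He⁺ (Z = 2) at n = 2:
E_2 = -13.6057 × 2² / 2²
E_2 = -13.6057 × 4 / 4
E_2 = -54.4228 / 4
E_2 = -13.605700 eV

The energy is 4 times more negative than hydrogen at the same n due to the stronger nuclear charge.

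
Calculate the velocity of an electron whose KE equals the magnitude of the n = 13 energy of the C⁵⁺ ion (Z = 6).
1.01e+06 m/s (or 0.336800% of c)

The binding energy at n = 13 for C⁵⁺ is:
E_13 = -13.6057 × 6²/13² = -2.89825562 eV
|E_13| = 2.89825562 eV

Convert to Joules:
KE = 2.89825562 eV × (1.602177 × 10⁻¹⁹ J/eV) = 4.6435e-19 J

Using KE = ½mv²:
v = √(2·KE/m_e)
v = √(2 × 4.6435e-19 J / 9.10938 × 10⁻³¹ kg)
v = 1.01e+06 m/s

This is approximately 0.336800% the speed of light.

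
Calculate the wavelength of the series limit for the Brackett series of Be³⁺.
91.13 nm

The series limit corresponds to the transition from n = ∞ to n = 4.
This is the highest energy (shortest wavelength) transition in the Brackett series.

E_∞ = 0 eV
E_4 = -13.6057 × 4² / 4² = -13.6057 eV

Energy at series limit:
ΔE = E_∞ - E_4 = 0 - (-13.6057) = 13.6057 eV
λ = hc/E = 1239.84 eV·nm / 13.6057 eV = 91.13 nm

This energy equals the ionization energy from the n = 4 state of Be³⁺.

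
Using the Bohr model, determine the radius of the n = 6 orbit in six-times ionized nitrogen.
0.2721 nm (or 2.7215 Å)

The Bohr radius formula is:
r_n = n² a₀ / Z

where a₀ = 0.0529177 nm is the Bohr radius.

For N⁶⁺ (Z = 7) at n = 6:
r_6 = 6² × 0.0529177 nm / 7
r_6 = 36 × 0.0529177 nm / 7
r_6 = 1.90504 nm / 7
r_6 = 0.2721 nm

The electron orbits at approximately 0.2721 nm from the nucleus.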